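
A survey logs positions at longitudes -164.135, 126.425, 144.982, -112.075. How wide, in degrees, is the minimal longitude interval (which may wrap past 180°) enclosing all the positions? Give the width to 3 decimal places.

Sort the longitudes: -164.135°, -112.075°, +126.425°, +144.982°.
Eastward gaps between consecutive values (wrapping around): 52.060°, 238.500°, 18.557°, 50.883°.
Largest gap = 238.500° ⇒ minimal covering band is its complement: 360° − 238.500° = 121.500°.
Band runs from +126.425° eastward to -112.075°, crossing the antimeridian.

121.500°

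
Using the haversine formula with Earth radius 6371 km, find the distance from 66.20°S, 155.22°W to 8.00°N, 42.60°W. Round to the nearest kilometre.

Δλ = -42.60 − -155.22 = 112.62°.
Δφ = 8.00 − -66.20 = 74.20°.
a = sin²(Δφ/2) + cos φ₁ · cos φ₂ · sin²(Δλ/2) = 0.640519.
c = 2·atan2(√a, √(1−a)) = 1.85567 rad → d = 6371·c ≈ 11822.48 km.

11822 km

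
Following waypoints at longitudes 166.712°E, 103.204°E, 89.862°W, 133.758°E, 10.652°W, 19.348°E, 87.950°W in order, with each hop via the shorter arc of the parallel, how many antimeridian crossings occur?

Leg 1: +166.712° → +103.204°, shortest Δλ = -63.508° (west) — does not cross 180°.
Leg 2: +103.204° → -89.862°, shortest Δλ = 166.934° (east) — crosses 180°.
Leg 3: -89.862° → +133.758°, shortest Δλ = -136.38° (west) — crosses 180°.
Leg 4: +133.758° → -10.652°, shortest Δλ = -144.41° (west) — does not cross 180°.
Leg 5: -10.652° → +19.348°, shortest Δλ = 30.0° (east) — does not cross 180°.
Leg 6: +19.348° → -87.950°, shortest Δλ = -107.298° (west) — does not cross 180°.
Total crossings: 2.

2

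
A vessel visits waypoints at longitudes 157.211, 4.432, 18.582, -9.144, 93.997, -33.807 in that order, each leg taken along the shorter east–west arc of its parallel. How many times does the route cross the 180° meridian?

Leg 1: +157.211° → +4.432°, shortest Δλ = -152.779° (west) — does not cross 180°.
Leg 2: +4.432° → +18.582°, shortest Δλ = 14.15° (east) — does not cross 180°.
Leg 3: +18.582° → -9.144°, shortest Δλ = -27.726° (west) — does not cross 180°.
Leg 4: -9.144° → +93.997°, shortest Δλ = 103.141° (east) — does not cross 180°.
Leg 5: +93.997° → -33.807°, shortest Δλ = -127.804° (west) — does not cross 180°.
Total crossings: 0.

0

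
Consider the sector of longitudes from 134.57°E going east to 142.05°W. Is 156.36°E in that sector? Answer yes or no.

Band width going east from +134.57° to -142.05°: ((-142.05 − 134.57) mod 360) = 83.38°.
Offset of +156.36° east of the west edge: ((156.36 − 134.57) mod 360) = 21.79°.
21.79° ≤ 83.38° ⇒ inside.

Yes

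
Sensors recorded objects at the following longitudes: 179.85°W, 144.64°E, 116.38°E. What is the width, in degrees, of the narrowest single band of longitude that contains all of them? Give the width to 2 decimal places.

63.77°

Sort the longitudes: -179.85°, +116.38°, +144.64°.
Eastward gaps between consecutive values (wrapping around): 296.23°, 28.26°, 35.51°.
Largest gap = 296.23° ⇒ minimal covering band is its complement: 360° − 296.23° = 63.77°.
Band runs from +116.38° eastward to -179.85°, crossing the antimeridian.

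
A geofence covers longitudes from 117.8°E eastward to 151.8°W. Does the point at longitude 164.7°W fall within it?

Band width going east from +117.8° to -151.8°: ((-151.8 − 117.8) mod 360) = 90.4°.
Offset of -164.7° east of the west edge: ((-164.7 − 117.8) mod 360) = 77.5°.
77.5° ≤ 90.4° ⇒ inside.

Yes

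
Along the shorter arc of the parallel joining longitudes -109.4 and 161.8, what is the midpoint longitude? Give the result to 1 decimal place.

Signed shortest Δλ from -109.4° to +161.8° is -88.8°.
Midpoint longitude = -109.4° + (-88.8°)/2 = -109.4° − 44.4° = -153.8°.
(The naïve average (-109.4 + +161.8)/2 = 26.2° is on the wrong side of the globe.)

-153.8°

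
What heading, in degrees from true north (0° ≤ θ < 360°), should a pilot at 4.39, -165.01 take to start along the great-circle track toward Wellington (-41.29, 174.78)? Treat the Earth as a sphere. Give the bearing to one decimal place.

Δλ = 174.78 − -165.01 = 339.79°; wrapped into (−180°, 180°]: -20.21°.
θ = atan2( sin Δλ · cos φ₂ , cos φ₁ · sin φ₂ − sin φ₁ · cos φ₂ · cos Δλ )
  = atan2(-0.25957, -0.71191) = -159.967° → normalised to [0°, 360°): 200.033°.

200.0°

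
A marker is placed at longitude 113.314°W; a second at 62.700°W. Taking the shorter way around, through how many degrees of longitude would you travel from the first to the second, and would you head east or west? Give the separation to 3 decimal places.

Raw difference: -62.700 − -113.314 = 50.614°.
Normalise into (−180°, 180°]: 50.614° stays 50.614°.
Positive ⇒ the second point lies to the east; separation 50.614°.

50.614° east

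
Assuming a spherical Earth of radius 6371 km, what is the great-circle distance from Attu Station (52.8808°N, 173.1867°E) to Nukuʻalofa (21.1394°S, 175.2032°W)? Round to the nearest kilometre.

Δλ = -175.2032 − 173.1867 = -348.3899°; wrapped into (−180°, 180°]: 11.6101°.
Δφ = -21.1394 − 52.8808 = -74.0202°.
a = sin²(Δφ/2) + cos φ₁ · cos φ₂ · sin²(Δλ/2) = 0.368109.
c = 2·atan2(√a, √(1−a)) = 1.30386 rad → d = 6371·c ≈ 8306.86 km.

8307 km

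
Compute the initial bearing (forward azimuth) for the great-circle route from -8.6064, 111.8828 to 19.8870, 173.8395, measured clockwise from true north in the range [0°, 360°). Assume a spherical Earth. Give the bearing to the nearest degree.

64°

Δλ = 173.8395 − 111.8828 = 61.9567°.
θ = atan2( sin Δλ · cos φ₂ , cos φ₁ · sin φ₂ − sin φ₁ · cos φ₂ · cos Δλ )
  = atan2(0.82996, 0.40249) = 64.129° → normalised to [0°, 360°): 64.129°.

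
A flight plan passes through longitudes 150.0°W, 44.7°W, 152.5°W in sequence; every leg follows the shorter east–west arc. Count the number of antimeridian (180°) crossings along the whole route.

Leg 1: -150.0° → -44.7°, shortest Δλ = 105.3° (east) — does not cross 180°.
Leg 2: -44.7° → -152.5°, shortest Δλ = -107.8° (west) — does not cross 180°.
Total crossings: 0.

0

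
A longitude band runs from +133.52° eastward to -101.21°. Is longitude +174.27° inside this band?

Yes

Band width going east from +133.52° to -101.21°: ((-101.21 − 133.52) mod 360) = 125.27°.
Offset of +174.27° east of the west edge: ((174.27 − 133.52) mod 360) = 40.75°.
40.75° ≤ 125.27° ⇒ inside.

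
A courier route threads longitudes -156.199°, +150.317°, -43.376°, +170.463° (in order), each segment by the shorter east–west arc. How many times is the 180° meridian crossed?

3

Leg 1: -156.199° → +150.317°, shortest Δλ = -53.484° (west) — crosses 180°.
Leg 2: +150.317° → -43.376°, shortest Δλ = 166.307° (east) — crosses 180°.
Leg 3: -43.376° → +170.463°, shortest Δλ = -146.161° (west) — crosses 180°.
Total crossings: 3.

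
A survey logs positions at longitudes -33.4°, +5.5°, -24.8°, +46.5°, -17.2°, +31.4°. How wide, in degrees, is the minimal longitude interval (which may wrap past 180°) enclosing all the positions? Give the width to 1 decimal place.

79.9°

Sort the longitudes: -33.4°, -24.8°, -17.2°, +5.5°, +31.4°, +46.5°.
Eastward gaps between consecutive values (wrapping around): 8.6°, 7.6°, 22.7°, 25.9°, 15.1°, 280.1°.
Largest gap = 280.1° ⇒ minimal covering band is its complement: 360° − 280.1° = 79.9°.
Band runs from -33.4° eastward to +46.5°.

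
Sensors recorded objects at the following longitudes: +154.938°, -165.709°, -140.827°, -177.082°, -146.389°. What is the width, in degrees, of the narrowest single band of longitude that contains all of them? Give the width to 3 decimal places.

64.235°

Sort the longitudes: -177.082°, -165.709°, -146.389°, -140.827°, +154.938°.
Eastward gaps between consecutive values (wrapping around): 11.373°, 19.320°, 5.562°, 295.765°, 27.980°.
Largest gap = 295.765° ⇒ minimal covering band is its complement: 360° − 295.765° = 64.235°.
Band runs from +154.938° eastward to -140.827°, crossing the antimeridian.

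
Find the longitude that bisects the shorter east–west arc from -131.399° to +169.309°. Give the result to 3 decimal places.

-161.045°

Signed shortest Δλ from -131.399° to +169.309° is -59.292°.
Midpoint longitude = -131.399° + (-59.292°)/2 = -131.399° − 29.646° = -161.045°.
(The naïve average (-131.399 + +169.309)/2 = 18.955° is on the wrong side of the globe.)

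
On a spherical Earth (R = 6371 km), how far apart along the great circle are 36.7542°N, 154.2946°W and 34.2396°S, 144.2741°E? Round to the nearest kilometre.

10135 km

Δλ = 144.2741 − -154.2946 = 298.5687°; wrapped into (−180°, 180°]: -61.4313°.
Δφ = -34.2396 − 36.7542 = -70.9938°.
a = sin²(Δφ/2) + cos φ₁ · cos φ₂ · sin²(Δλ/2) = 0.509969.
c = 2·atan2(√a, √(1−a)) = 1.59074 rad → d = 6371·c ≈ 10134.57 km.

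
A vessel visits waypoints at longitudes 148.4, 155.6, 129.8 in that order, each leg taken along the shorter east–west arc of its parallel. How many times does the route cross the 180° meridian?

0

Leg 1: +148.4° → +155.6°, shortest Δλ = 7.2° (east) — does not cross 180°.
Leg 2: +155.6° → +129.8°, shortest Δλ = -25.8° (west) — does not cross 180°.
Total crossings: 0.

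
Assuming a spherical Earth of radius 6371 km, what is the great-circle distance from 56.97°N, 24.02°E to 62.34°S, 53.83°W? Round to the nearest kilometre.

Δλ = -53.83 − 24.02 = -77.85°.
Δφ = -62.34 − 56.97 = -119.31°.
a = sin²(Δφ/2) + cos φ₁ · cos φ₂ · sin²(Δλ/2) = 0.844658.
c = 2·atan2(√a, √(1−a)) = 2.33134 rad → d = 6371·c ≈ 14852.97 km.

14853 km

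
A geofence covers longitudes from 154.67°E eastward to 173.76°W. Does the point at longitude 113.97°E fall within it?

No

Band width going east from +154.67° to -173.76°: ((-173.76 − 154.67) mod 360) = 31.57°.
Offset of +113.97° east of the west edge: ((113.97 − 154.67) mod 360) = 319.30°.
319.30° > 31.57° ⇒ outside.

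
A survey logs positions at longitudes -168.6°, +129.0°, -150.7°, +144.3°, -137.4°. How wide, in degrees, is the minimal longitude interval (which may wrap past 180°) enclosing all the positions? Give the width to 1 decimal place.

93.6°

Sort the longitudes: -168.6°, -150.7°, -137.4°, +129.0°, +144.3°.
Eastward gaps between consecutive values (wrapping around): 17.9°, 13.3°, 266.4°, 15.3°, 47.1°.
Largest gap = 266.4° ⇒ minimal covering band is its complement: 360° − 266.4° = 93.6°.
Band runs from +129.0° eastward to -137.4°, crossing the antimeridian.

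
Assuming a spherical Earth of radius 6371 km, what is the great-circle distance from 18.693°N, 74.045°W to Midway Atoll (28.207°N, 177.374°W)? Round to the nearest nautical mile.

5545 nmi

Δλ = -177.374 − -74.045 = -103.329°.
Δφ = 28.207 − 18.693 = 9.514°.
a = sin²(Δφ/2) + cos φ₁ · cos φ₂ · sin²(Δλ/2) = 0.520481.
c = 2·atan2(√a, √(1−a)) = 1.61177 rad → d = 6371·c ≈ 10268.58 km ≈ 5544.59 nmi.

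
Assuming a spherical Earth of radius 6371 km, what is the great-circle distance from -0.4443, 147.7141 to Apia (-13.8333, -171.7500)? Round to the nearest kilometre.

Δλ = -171.7500 − 147.7141 = -319.4641°; wrapped into (−180°, 180°]: 40.5359°.
Δφ = -13.8333 − -0.4443 = -13.3890°.
a = sin²(Δφ/2) + cos φ₁ · cos φ₂ · sin²(Δλ/2) = 0.130106.
c = 2·atan2(√a, √(1−a)) = 0.73804 rad → d = 6371·c ≈ 4702.07 km.

4702 km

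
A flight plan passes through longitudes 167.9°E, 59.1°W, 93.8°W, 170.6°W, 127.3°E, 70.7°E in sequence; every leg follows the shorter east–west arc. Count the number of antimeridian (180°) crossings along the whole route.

Leg 1: +167.9° → -59.1°, shortest Δλ = 133.0° (east) — crosses 180°.
Leg 2: -59.1° → -93.8°, shortest Δλ = -34.7° (west) — does not cross 180°.
Leg 3: -93.8° → -170.6°, shortest Δλ = -76.8° (west) — does not cross 180°.
Leg 4: -170.6° → +127.3°, shortest Δλ = -62.1° (west) — crosses 180°.
Leg 5: +127.3° → +70.7°, shortest Δλ = -56.6° (west) — does not cross 180°.
Total crossings: 2.

2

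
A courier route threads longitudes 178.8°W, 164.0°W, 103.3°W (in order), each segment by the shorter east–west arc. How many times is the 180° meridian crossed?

Leg 1: -178.8° → -164.0°, shortest Δλ = 14.8° (east) — does not cross 180°.
Leg 2: -164.0° → -103.3°, shortest Δλ = 60.7° (east) — does not cross 180°.
Total crossings: 0.

0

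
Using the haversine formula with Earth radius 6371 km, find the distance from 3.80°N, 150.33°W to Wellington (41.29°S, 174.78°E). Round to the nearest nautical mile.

Δλ = 174.78 − -150.33 = 325.11°; wrapped into (−180°, 180°]: -34.89°.
Δφ = -41.29 − 3.80 = -45.09°.
a = sin²(Δφ/2) + cos φ₁ · cos φ₂ · sin²(Δλ/2) = 0.214384.
c = 2·atan2(√a, √(1−a)) = 0.96279 rad → d = 6371·c ≈ 6133.93 km ≈ 3312.06 nmi.

3312 nmi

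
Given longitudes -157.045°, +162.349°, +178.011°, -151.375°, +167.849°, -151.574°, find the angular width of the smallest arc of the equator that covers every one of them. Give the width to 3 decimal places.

46.276°

Sort the longitudes: -157.045°, -151.574°, -151.375°, +162.349°, +167.849°, +178.011°.
Eastward gaps between consecutive values (wrapping around): 5.471°, 0.199°, 313.724°, 5.500°, 10.162°, 24.944°.
Largest gap = 313.724° ⇒ minimal covering band is its complement: 360° − 313.724° = 46.276°.
Band runs from +162.349° eastward to -151.375°, crossing the antimeridian.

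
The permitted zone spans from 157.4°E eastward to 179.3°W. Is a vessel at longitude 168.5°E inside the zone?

Band width going east from +157.4° to -179.3°: ((-179.3 − 157.4) mod 360) = 23.3°.
Offset of +168.5° east of the west edge: ((168.5 − 157.4) mod 360) = 11.1°.
11.1° ≤ 23.3° ⇒ inside.

Yes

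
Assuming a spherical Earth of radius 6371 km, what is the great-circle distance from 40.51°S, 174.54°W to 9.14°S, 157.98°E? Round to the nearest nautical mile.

2385 nmi

Δλ = 157.98 − -174.54 = 332.52°; wrapped into (−180°, 180°]: -27.48°.
Δφ = -9.14 − -40.51 = 31.37°.
a = sin²(Δφ/2) + cos φ₁ · cos φ₂ · sin²(Δλ/2) = 0.115435.
c = 2·atan2(√a, √(1−a)) = 0.69332 rad → d = 6371·c ≈ 4417.12 km ≈ 2385.06 nmi.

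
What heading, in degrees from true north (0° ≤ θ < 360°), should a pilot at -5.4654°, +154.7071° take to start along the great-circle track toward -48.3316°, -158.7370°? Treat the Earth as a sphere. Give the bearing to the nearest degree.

Δλ = -158.7370 − 154.7071 = -313.4441°; wrapped into (−180°, 180°]: 46.5559°.
θ = atan2( sin Δλ · cos φ₂ , cos φ₁ · sin φ₂ − sin φ₁ · cos φ₂ · cos Δλ )
  = atan2(0.48269, -0.70007) = 145.414° → normalised to [0°, 360°): 145.414°.

145°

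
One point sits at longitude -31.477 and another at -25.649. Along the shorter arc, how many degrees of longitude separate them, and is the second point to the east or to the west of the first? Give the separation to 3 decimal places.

Raw difference: -25.649 − -31.477 = 5.828°.
Normalise into (−180°, 180°]: 5.828° stays 5.828°.
Positive ⇒ the second point lies to the east; separation 5.828°.

5.828° east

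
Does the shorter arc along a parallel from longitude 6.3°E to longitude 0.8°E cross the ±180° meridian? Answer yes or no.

No

Signed shortest Δλ = ((0.8 − 6.3 + 180) mod 360) − 180 = -5.5°.
Going west by 5.5° from +6.3° reaches +0.8° without touching 180°.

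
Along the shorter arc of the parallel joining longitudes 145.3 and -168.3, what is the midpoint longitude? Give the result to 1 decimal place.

Signed shortest Δλ from +145.3° to -168.3° is +46.4°.
Midpoint longitude = +145.3° + (+46.4°)/2 = +145.3° + 23.2° = +168.5°.
(The naïve average (+145.3 + -168.3)/2 = -11.5° is on the wrong side of the globe.)

+168.5°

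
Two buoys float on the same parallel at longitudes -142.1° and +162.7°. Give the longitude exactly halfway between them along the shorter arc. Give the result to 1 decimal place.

Signed shortest Δλ from -142.1° to +162.7° is -55.2°.
Midpoint longitude = -142.1° + (-55.2°)/2 = -142.1° − 27.6° = -169.7°.
(The naïve average (-142.1 + +162.7)/2 = 10.3° is on the wrong side of the globe.)

-169.7°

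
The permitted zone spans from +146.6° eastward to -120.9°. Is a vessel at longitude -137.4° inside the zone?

Band width going east from +146.6° to -120.9°: ((-120.9 − 146.6) mod 360) = 92.5°.
Offset of -137.4° east of the west edge: ((-137.4 − 146.6) mod 360) = 76.0°.
76.0° ≤ 92.5° ⇒ inside.

Yes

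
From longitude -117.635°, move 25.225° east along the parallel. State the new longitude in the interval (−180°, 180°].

-92.410°

Start at -117.635°; shift +25.225° → -92.410°.
-92.410° already lies in (−180°, 180°].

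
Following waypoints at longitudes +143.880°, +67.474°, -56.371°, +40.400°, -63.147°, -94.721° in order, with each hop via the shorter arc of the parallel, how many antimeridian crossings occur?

0

Leg 1: +143.880° → +67.474°, shortest Δλ = -76.406° (west) — does not cross 180°.
Leg 2: +67.474° → -56.371°, shortest Δλ = -123.845° (west) — does not cross 180°.
Leg 3: -56.371° → +40.400°, shortest Δλ = 96.771° (east) — does not cross 180°.
Leg 4: +40.400° → -63.147°, shortest Δλ = -103.547° (west) — does not cross 180°.
Leg 5: -63.147° → -94.721°, shortest Δλ = -31.574° (west) — does not cross 180°.
Total crossings: 0.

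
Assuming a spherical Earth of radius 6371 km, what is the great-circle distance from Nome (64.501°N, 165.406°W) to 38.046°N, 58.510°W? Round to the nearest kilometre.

Δλ = -58.510 − -165.406 = 106.896°.
Δφ = 38.046 − 64.501 = -26.455°.
a = sin²(Δφ/2) + cos φ₁ · cos φ₂ · sin²(Δλ/2) = 0.271135.
c = 2·atan2(√a, √(1−a)) = 1.09536 rad → d = 6371·c ≈ 6978.51 km.

6979 km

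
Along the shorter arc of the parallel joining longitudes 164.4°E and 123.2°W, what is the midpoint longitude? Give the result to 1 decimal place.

Signed shortest Δλ from +164.4° to -123.2° is +72.4°.
Midpoint longitude = +164.4° + (+72.4°)/2 = +164.4° + 36.2° = +200.6°.
Normalise into (−180°, 180°]: -159.4°.
(The naïve average (+164.4 + -123.2)/2 = 20.6° is on the wrong side of the globe.)

159.4°W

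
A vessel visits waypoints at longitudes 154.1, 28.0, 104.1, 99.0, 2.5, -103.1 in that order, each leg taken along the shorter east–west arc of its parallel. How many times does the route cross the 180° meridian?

0

Leg 1: +154.1° → +28.0°, shortest Δλ = -126.1° (west) — does not cross 180°.
Leg 2: +28.0° → +104.1°, shortest Δλ = 76.1° (east) — does not cross 180°.
Leg 3: +104.1° → +99.0°, shortest Δλ = -5.1° (west) — does not cross 180°.
Leg 4: +99.0° → +2.5°, shortest Δλ = -96.5° (west) — does not cross 180°.
Leg 5: +2.5° → -103.1°, shortest Δλ = -105.6° (west) — does not cross 180°.
Total crossings: 0.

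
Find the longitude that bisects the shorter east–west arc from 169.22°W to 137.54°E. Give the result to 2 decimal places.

Signed shortest Δλ from -169.22° to +137.54° is -53.24°.
Midpoint longitude = -169.22° + (-53.24°)/2 = -169.22° − 26.62° = -195.84°.
Normalise into (−180°, 180°]: +164.16°.
(The naïve average (-169.22 + +137.54)/2 = -15.84° is on the wrong side of the globe.)

164.16°E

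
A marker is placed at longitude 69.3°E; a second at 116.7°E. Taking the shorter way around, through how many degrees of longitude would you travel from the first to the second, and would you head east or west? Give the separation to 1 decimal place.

47.4° east

Raw difference: 116.7 − 69.3 = 47.4°.
Normalise into (−180°, 180°]: 47.4° stays 47.4°.
Positive ⇒ the second point lies to the east; separation 47.4°.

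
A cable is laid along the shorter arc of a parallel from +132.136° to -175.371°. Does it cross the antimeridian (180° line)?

Naïve |-175.371 − 132.136| = 307.507° > 180°, so the shorter arc goes the other way round — across 180°.
Signed shortest Δλ = ((-175.371 − 132.136 + 180) mod 360) − 180 = 52.493°.
Going east by 52.493° from +132.136° passes through 180° before reaching -175.371°.

Yes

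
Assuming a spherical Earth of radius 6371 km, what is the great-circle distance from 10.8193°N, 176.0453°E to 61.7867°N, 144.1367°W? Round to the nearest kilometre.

Δλ = -144.1367 − 176.0453 = -320.1820°; wrapped into (−180°, 180°]: 39.8180°.
Δφ = 61.7867 − 10.8193 = 50.9674°.
a = sin²(Δφ/2) + cos φ₁ · cos φ₂ · sin²(Δλ/2) = 0.238964.
c = 2·atan2(√a, √(1−a)) = 1.02152 rad → d = 6371·c ≈ 6508.10 km.

6508 km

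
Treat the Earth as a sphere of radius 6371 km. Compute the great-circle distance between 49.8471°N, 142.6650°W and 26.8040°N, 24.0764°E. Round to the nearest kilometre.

11392 km

Δλ = 24.0764 − -142.6650 = 166.7414°.
Δφ = 26.8040 − 49.8471 = -23.0431°.
a = sin²(Δφ/2) + cos φ₁ · cos φ₂ · sin²(Δλ/2) = 0.607769.
c = 2·atan2(√a, √(1−a)) = 1.78804 rad → d = 6371·c ≈ 11391.60 km.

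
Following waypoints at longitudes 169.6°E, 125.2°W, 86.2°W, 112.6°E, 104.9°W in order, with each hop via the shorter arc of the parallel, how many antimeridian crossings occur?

3

Leg 1: +169.6° → -125.2°, shortest Δλ = 65.2° (east) — crosses 180°.
Leg 2: -125.2° → -86.2°, shortest Δλ = 39.0° (east) — does not cross 180°.
Leg 3: -86.2° → +112.6°, shortest Δλ = -161.2° (west) — crosses 180°.
Leg 4: +112.6° → -104.9°, shortest Δλ = 142.5° (east) — crosses 180°.
Total crossings: 3.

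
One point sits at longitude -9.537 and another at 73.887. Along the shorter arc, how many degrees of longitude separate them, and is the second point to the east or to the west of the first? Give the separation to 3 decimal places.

Raw difference: 73.887 − -9.537 = 83.424°.
Normalise into (−180°, 180°]: 83.424° stays 83.424°.
Positive ⇒ the second point lies to the east; separation 83.424°.

83.424° east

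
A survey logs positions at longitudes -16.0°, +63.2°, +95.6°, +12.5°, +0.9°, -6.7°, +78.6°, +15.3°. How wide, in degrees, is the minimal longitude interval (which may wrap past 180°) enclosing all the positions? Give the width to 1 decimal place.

Sort the longitudes: -16.0°, -6.7°, +0.9°, +12.5°, +15.3°, +63.2°, +78.6°, +95.6°.
Eastward gaps between consecutive values (wrapping around): 9.3°, 7.6°, 11.6°, 2.8°, 47.9°, 15.4°, 17.0°, 248.4°.
Largest gap = 248.4° ⇒ minimal covering band is its complement: 360° − 248.4° = 111.6°.
Band runs from -16.0° eastward to +95.6°.

111.6°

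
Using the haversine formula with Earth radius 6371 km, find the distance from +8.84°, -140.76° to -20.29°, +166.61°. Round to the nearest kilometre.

6603 km

Δλ = 166.61 − -140.76 = 307.37°; wrapped into (−180°, 180°]: -52.63°.
Δφ = -20.29 − 8.84 = -29.13°.
a = sin²(Δφ/2) + cos φ₁ · cos φ₂ · sin²(Δλ/2) = 0.245378.
c = 2·atan2(√a, √(1−a)) = 1.03649 rad → d = 6371·c ≈ 6603.47 km.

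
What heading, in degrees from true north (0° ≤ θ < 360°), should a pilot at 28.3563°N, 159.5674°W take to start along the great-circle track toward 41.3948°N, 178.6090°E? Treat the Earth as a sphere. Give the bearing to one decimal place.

Δλ = 178.6090 − -159.5674 = 338.1764°; wrapped into (−180°, 180°]: -21.8236°.
θ = atan2( sin Δλ · cos φ₂ , cos φ₁ · sin φ₂ − sin φ₁ · cos φ₂ · cos Δλ )
  = atan2(-0.27888, 0.25114) = -47.996° → normalised to [0°, 360°): 312.004°.

312.0°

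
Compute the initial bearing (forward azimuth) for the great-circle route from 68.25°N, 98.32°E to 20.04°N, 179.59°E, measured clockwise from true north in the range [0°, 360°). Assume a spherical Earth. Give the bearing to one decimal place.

Δλ = 179.59 − 98.32 = 81.27°.
θ = atan2( sin Δλ · cos φ₂ , cos φ₁ · sin φ₂ − sin φ₁ · cos φ₂ · cos Δλ )
  = atan2(0.92857, -0.00546) = 90.337° → normalised to [0°, 360°): 90.337°.

90.3°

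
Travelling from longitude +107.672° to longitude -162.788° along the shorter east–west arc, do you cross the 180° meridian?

Naïve |-162.788 − 107.672| = 270.46° > 180°, so the shorter arc goes the other way round — across 180°.
Signed shortest Δλ = ((-162.788 − 107.672 + 180) mod 360) − 180 = 89.54°.
Going east by 89.54° from +107.672° passes through 180° before reaching -162.788°.

Yes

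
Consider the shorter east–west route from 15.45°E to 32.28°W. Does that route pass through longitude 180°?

Signed shortest Δλ = ((-32.28 − 15.45 + 180) mod 360) − 180 = -47.73°.
Going west by 47.73° from +15.45° reaches -32.28° without touching 180°.

No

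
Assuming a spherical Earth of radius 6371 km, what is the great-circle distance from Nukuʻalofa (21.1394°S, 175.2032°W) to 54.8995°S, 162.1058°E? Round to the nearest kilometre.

4206 km

Δλ = 162.1058 − -175.2032 = 337.3090°; wrapped into (−180°, 180°]: -22.6910°.
Δφ = -54.8995 − -21.1394 = -33.7601°.
a = sin²(Δφ/2) + cos φ₁ · cos φ₂ · sin²(Δλ/2) = 0.105070.
c = 2·atan2(√a, √(1−a)) = 0.66022 rad → d = 6371·c ≈ 4206.23 km.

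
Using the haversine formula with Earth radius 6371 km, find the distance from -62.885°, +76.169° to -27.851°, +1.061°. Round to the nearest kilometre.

6528 km

Δλ = 1.061 − 76.169 = -75.108°.
Δφ = -27.851 − -62.885 = 35.034°.
a = sin²(Δφ/2) + cos φ₁ · cos φ₂ · sin²(Δλ/2) = 0.240303.
c = 2·atan2(√a, √(1−a)) = 1.02465 rad → d = 6371·c ≈ 6528.07 km.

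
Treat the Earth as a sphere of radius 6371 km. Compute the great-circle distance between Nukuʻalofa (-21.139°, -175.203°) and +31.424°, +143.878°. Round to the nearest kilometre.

Δλ = 143.878 − -175.203 = 319.081°; wrapped into (−180°, 180°]: -40.919°.
Δφ = 31.424 − -21.139 = 52.563°.
a = sin²(Δφ/2) + cos φ₁ · cos φ₂ · sin²(Δλ/2) = 0.293301.
c = 2·atan2(√a, √(1−a)) = 1.14461 rad → d = 6371·c ≈ 7292.34 km.

7292 km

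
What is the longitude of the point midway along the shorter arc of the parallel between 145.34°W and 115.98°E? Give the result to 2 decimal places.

Signed shortest Δλ from -145.34° to +115.98° is -98.68°.
Midpoint longitude = -145.34° + (-98.68°)/2 = -145.34° − 49.34° = -194.68°.
Normalise into (−180°, 180°]: +165.32°.
(The naïve average (-145.34 + +115.98)/2 = -14.68° is on the wrong side of the globe.)

165.32°E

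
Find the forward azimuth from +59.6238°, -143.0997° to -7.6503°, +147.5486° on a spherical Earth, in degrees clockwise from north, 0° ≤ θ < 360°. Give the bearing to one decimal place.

Δλ = 147.5486 − -143.0997 = 290.6483°; wrapped into (−180°, 180°]: -69.3517°.
θ = atan2( sin Δλ · cos φ₂ , cos φ₁ · sin φ₂ − sin φ₁ · cos φ₂ · cos Δλ )
  = atan2(-0.92743, -0.36883) = -111.687° → normalised to [0°, 360°): 248.313°.

248.3°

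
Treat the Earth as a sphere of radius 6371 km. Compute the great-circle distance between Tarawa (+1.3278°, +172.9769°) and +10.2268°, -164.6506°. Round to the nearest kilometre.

Δλ = -164.6506 − 172.9769 = -337.6275°; wrapped into (−180°, 180°]: 22.3725°.
Δφ = 10.2268 − 1.3278 = 8.8990°.
a = sin²(Δφ/2) + cos φ₁ · cos φ₂ · sin²(Δλ/2) = 0.043046.
c = 2·atan2(√a, √(1−a)) = 0.41799 rad → d = 6371·c ≈ 2663.01 km.

2663 km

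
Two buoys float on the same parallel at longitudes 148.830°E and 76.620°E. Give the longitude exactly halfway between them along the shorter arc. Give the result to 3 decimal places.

Signed shortest Δλ from +148.830° to +76.620° is -72.210°.
Midpoint longitude = +148.830° + (-72.210°)/2 = +148.830° − 36.105° = +112.725°.

112.725°E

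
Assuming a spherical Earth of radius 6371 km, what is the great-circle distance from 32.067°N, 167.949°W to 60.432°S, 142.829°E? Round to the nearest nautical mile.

6057 nmi

Δλ = 142.829 − -167.949 = 310.778°; wrapped into (−180°, 180°]: -49.222°.
Δφ = -60.432 − 32.067 = -92.499°.
a = sin²(Δφ/2) + cos φ₁ · cos φ₂ · sin²(Δλ/2) = 0.594326.
c = 2·atan2(√a, √(1−a)) = 1.76059 rad → d = 6371·c ≈ 11216.69 km ≈ 6056.53 nmi.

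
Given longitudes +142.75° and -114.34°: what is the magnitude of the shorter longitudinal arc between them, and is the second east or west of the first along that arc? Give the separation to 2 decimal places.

Raw difference: -114.34 − 142.75 = -257.09°.
Normalise into (−180°, 180°]: -257.09° + 360° = 102.91°.
Positive ⇒ the second point lies to the east; separation 102.91°.

102.91° east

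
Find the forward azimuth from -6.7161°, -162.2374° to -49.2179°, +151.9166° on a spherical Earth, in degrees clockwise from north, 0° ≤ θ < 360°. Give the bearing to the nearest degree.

214°

Δλ = 151.9166 − -162.2374 = 314.1540°; wrapped into (−180°, 180°]: -45.8460°.
θ = atan2( sin Δλ · cos φ₂ , cos φ₁ · sin φ₂ − sin φ₁ · cos φ₂ · cos Δλ )
  = atan2(-0.46864, -0.69879) = -146.152° → normalised to [0°, 360°): 213.848°.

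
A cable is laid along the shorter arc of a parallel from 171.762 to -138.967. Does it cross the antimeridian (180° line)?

Naïve |-138.967 − 171.762| = 310.729° > 180°, so the shorter arc goes the other way round — across 180°.
Signed shortest Δλ = ((-138.967 − 171.762 + 180) mod 360) − 180 = 49.271°.
Going east by 49.271° from +171.762° passes through 180° before reaching -138.967°.

Yes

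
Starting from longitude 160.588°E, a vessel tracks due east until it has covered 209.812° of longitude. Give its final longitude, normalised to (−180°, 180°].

10.400°E

Start at +160.588°; shift +209.812° → +370.400°.
+370.400° lies outside (−180°, 180°]; subtract 360° → +10.400°.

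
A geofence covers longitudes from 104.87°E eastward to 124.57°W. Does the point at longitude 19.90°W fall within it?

No

Band width going east from +104.87° to -124.57°: ((-124.57 − 104.87) mod 360) = 130.56°.
Offset of -19.90° east of the west edge: ((-19.90 − 104.87) mod 360) = 235.23°.
235.23° > 130.56° ⇒ outside.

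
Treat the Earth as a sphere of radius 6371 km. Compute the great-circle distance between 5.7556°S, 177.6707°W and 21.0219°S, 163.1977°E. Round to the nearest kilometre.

Δλ = 163.1977 − -177.6707 = 340.8684°; wrapped into (−180°, 180°]: -19.1316°.
Δφ = -21.0219 − -5.7556 = -15.2663°.
a = sin²(Δφ/2) + cos φ₁ · cos φ₂ · sin²(Δλ/2) = 0.043292.
c = 2·atan2(√a, √(1−a)) = 0.41920 rad → d = 6371·c ≈ 2670.69 km.

2671 km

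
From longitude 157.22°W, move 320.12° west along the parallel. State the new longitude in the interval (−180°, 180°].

Start at -157.22°; shift −320.12° → -477.34°.
-477.34° lies outside (−180°, 180°]; add 360° → -117.34°.

117.34°W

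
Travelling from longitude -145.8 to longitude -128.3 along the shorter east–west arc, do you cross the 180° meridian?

No

Signed shortest Δλ = ((-128.3 − -145.8 + 180) mod 360) − 180 = 17.5°.
Going east by 17.5° from -145.8° reaches -128.3° without touching 180°.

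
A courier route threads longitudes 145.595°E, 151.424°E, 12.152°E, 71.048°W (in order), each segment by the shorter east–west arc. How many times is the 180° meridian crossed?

Leg 1: +145.595° → +151.424°, shortest Δλ = 5.829° (east) — does not cross 180°.
Leg 2: +151.424° → +12.152°, shortest Δλ = -139.272° (west) — does not cross 180°.
Leg 3: +12.152° → -71.048°, shortest Δλ = -83.2° (west) — does not cross 180°.
Total crossings: 0.

0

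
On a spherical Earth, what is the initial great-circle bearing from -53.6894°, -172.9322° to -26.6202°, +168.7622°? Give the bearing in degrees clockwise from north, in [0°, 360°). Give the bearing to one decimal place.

326.1°

Δλ = 168.7622 − -172.9322 = 341.6944°; wrapped into (−180°, 180°]: -18.3056°.
θ = atan2( sin Δλ · cos φ₂ , cos φ₁ · sin φ₂ − sin φ₁ · cos φ₂ · cos Δλ )
  = atan2(-0.28079, 0.41861) = -33.853° → normalised to [0°, 360°): 326.147°.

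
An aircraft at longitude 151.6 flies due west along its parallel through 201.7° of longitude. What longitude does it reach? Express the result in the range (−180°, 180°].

-50.1°

Start at +151.6°; shift −201.7° → -50.1°.
-50.1° already lies in (−180°, 180°].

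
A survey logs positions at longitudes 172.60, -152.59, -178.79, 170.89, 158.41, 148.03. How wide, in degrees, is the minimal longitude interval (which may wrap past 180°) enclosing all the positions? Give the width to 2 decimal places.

59.38°

Sort the longitudes: -178.79°, -152.59°, +148.03°, +158.41°, +170.89°, +172.60°.
Eastward gaps between consecutive values (wrapping around): 26.20°, 300.62°, 10.38°, 12.48°, 1.71°, 8.61°.
Largest gap = 300.62° ⇒ minimal covering band is its complement: 360° − 300.62° = 59.38°.
Band runs from +148.03° eastward to -152.59°, crossing the antimeridian.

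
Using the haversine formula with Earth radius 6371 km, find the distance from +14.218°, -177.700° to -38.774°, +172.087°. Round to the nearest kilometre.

5987 km

Δλ = 172.087 − -177.700 = 349.787°; wrapped into (−180°, 180°]: -10.213°.
Δφ = -38.774 − 14.218 = -52.992°.
a = sin²(Δφ/2) + cos φ₁ · cos φ₂ · sin²(Δλ/2) = 0.205024.
c = 2·atan2(√a, √(1−a)) = 0.93980 rad → d = 6371·c ≈ 5987.45 km.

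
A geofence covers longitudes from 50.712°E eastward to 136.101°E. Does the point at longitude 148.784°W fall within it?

Band width going east from +50.712° to +136.101°: ((136.101 − 50.712) mod 360) = 85.389°.
Offset of -148.784° east of the west edge: ((-148.784 − 50.712) mod 360) = 160.504°.
160.504° > 85.389° ⇒ outside.

No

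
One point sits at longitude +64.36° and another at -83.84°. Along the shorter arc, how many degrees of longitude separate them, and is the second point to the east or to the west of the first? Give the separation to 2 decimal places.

Raw difference: -83.84 − 64.36 = -148.2°.
Normalise into (−180°, 180°]: -148.2° stays -148.2°.
Negative ⇒ the second point lies to the west; separation 148.20°.

148.20° west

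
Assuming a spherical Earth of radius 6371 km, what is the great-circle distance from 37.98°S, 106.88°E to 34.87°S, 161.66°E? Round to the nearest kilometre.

4842 km

Δλ = 161.66 − 106.88 = 54.78°.
Δφ = -34.87 − -37.98 = 3.11°.
a = sin²(Δφ/2) + cos φ₁ · cos φ₂ · sin²(Δλ/2) = 0.137605.
c = 2·atan2(√a, √(1−a)) = 0.76007 rad → d = 6371·c ≈ 4842.38 km.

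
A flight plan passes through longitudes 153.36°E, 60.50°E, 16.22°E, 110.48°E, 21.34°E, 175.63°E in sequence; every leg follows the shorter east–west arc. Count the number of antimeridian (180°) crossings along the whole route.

0

Leg 1: +153.36° → +60.50°, shortest Δλ = -92.86° (west) — does not cross 180°.
Leg 2: +60.50° → +16.22°, shortest Δλ = -44.28° (west) — does not cross 180°.
Leg 3: +16.22° → +110.48°, shortest Δλ = 94.26° (east) — does not cross 180°.
Leg 4: +110.48° → +21.34°, shortest Δλ = -89.14° (west) — does not cross 180°.
Leg 5: +21.34° → +175.63°, shortest Δλ = 154.29° (east) — does not cross 180°.
Total crossings: 0.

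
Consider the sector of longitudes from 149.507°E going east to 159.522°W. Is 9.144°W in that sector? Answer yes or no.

Band width going east from +149.507° to -159.522°: ((-159.522 − 149.507) mod 360) = 50.971°.
Offset of -9.144° east of the west edge: ((-9.144 − 149.507) mod 360) = 201.349°.
201.349° > 50.971° ⇒ outside.

No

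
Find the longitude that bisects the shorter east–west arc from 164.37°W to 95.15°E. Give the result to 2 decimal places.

Signed shortest Δλ from -164.37° to +95.15° is -100.48°.
Midpoint longitude = -164.37° + (-100.48°)/2 = -164.37° − 50.24° = -214.61°.
Normalise into (−180°, 180°]: +145.39°.
(The naïve average (-164.37 + +95.15)/2 = -34.61° is on the wrong side of the globe.)

145.39°E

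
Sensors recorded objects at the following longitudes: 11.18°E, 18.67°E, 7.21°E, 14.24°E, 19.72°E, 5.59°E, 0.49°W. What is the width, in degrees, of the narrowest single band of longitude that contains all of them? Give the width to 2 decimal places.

20.21°

Sort the longitudes: -0.49°, +5.59°, +7.21°, +11.18°, +14.24°, +18.67°, +19.72°.
Eastward gaps between consecutive values (wrapping around): 6.08°, 1.62°, 3.97°, 3.06°, 4.43°, 1.05°, 339.79°.
Largest gap = 339.79° ⇒ minimal covering band is its complement: 360° − 339.79° = 20.21°.
Band runs from -0.49° eastward to +19.72°.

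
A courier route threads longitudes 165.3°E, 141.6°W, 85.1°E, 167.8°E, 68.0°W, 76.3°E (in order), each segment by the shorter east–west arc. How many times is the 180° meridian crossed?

3

Leg 1: +165.3° → -141.6°, shortest Δλ = 53.1° (east) — crosses 180°.
Leg 2: -141.6° → +85.1°, shortest Δλ = -133.3° (west) — crosses 180°.
Leg 3: +85.1° → +167.8°, shortest Δλ = 82.7° (east) — does not cross 180°.
Leg 4: +167.8° → -68.0°, shortest Δλ = 124.2° (east) — crosses 180°.
Leg 5: -68.0° → +76.3°, shortest Δλ = 144.3° (east) — does not cross 180°.
Total crossings: 3.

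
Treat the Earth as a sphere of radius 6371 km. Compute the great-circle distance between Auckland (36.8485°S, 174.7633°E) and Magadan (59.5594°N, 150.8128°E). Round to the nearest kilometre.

10944 km

Δλ = 150.8128 − 174.7633 = -23.9505°.
Δφ = 59.5594 − -36.8485 = 96.4079°.
a = sin²(Δφ/2) + cos φ₁ · cos φ₂ · sin²(Δλ/2) = 0.573257.
c = 2·atan2(√a, √(1−a)) = 1.71784 rad → d = 6371·c ≈ 10944.36 km.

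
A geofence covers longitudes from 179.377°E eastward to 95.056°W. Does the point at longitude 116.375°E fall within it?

Band width going east from +179.377° to -95.056°: ((-95.056 − 179.377) mod 360) = 85.567°.
Offset of +116.375° east of the west edge: ((116.375 − 179.377) mod 360) = 296.998°.
296.998° > 85.567° ⇒ outside.

No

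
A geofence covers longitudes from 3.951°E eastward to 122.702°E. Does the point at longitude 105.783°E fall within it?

Band width going east from +3.951° to +122.702°: ((122.702 − 3.951) mod 360) = 118.751°.
Offset of +105.783° east of the west edge: ((105.783 − 3.951) mod 360) = 101.832°.
101.832° ≤ 118.751° ⇒ inside.

Yes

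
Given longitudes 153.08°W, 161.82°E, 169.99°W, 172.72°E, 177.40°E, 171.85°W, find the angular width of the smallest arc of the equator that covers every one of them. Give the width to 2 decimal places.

45.10°

Sort the longitudes: -171.85°, -169.99°, -153.08°, +161.82°, +172.72°, +177.40°.
Eastward gaps between consecutive values (wrapping around): 1.86°, 16.91°, 314.90°, 10.90°, 4.68°, 10.75°.
Largest gap = 314.90° ⇒ minimal covering band is its complement: 360° − 314.90° = 45.10°.
Band runs from +161.82° eastward to -153.08°, crossing the antimeridian.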